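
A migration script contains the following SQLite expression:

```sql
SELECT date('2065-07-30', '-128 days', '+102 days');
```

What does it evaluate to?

Applying '-128 days' to 2065-07-30: counting 128 days back gives 2065-03-24.
Applying '+102 days' to 2065-03-24: counting 102 days forward gives 2065-07-04.

2065-07-04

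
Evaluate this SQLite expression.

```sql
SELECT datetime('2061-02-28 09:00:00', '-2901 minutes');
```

2901 minutes = 48h 21m; -2901 minutes from 2061-02-28 09:00:00 is 2061-02-26 08:39:00 (crosses midnight).

2061-02-26 08:39:00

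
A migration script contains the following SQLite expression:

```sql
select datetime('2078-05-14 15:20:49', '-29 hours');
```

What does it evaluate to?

-29 hours from 2078-05-14 15:20:49 is 2078-05-13 10:20:49 (crosses midnight).

2078-05-13 10:20:49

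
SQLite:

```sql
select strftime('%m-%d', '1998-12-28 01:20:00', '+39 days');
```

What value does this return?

First apply '+39 days': 1998-12-28 01:20:00 → 1999-02-05 01:20:00.
`%m-%d` extracts the month-day: 02-05.

02-05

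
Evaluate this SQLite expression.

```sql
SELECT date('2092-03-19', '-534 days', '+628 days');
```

2092-06-21

Applying '-534 days' to 2092-03-19: counting 534 days back gives 2090-10-02.
Applying '+628 days' to 2090-10-02: counting 628 days forward gives 2092-06-21.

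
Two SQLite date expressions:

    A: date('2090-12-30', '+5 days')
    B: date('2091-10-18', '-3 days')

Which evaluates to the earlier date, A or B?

A = 2091-01-04.
B = 2091-10-15.
A is earlier.

A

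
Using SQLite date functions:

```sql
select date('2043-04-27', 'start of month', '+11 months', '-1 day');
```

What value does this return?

2044-02-29

`start of month` rewinds 2043-04-27 to 2043-04-01.
Adding +11 months to 2043-04-01 gives 2044-03-01.
Going back 1 day from 2044-03-01 reaches 2044-02-29 (last day of February, 29 days).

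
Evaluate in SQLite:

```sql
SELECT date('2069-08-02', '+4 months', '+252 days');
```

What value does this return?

2070-08-11

Adding +4 months to 2069-08-02 gives 2069-12-02.
Applying '+252 days' to 2069-12-02: counting 252 days forward gives 2070-08-11.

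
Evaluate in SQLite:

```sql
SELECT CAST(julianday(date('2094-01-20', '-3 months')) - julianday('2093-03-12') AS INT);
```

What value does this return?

222

Adding -3 months to 2094-01-20 gives 2093-10-20.
19 days remain in March 2093 after the 12th (31 − 12).
Full months from April 2093 through September 2093 contribute their day counts.
Then 20 days into October 2093.
Total: 19 + 30 + 31 + 30 + 31 + 31 + 30 + 20 = 222.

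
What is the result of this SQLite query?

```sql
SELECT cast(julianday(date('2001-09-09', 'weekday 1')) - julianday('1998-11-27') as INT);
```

1018

`weekday 1` advances to the next Monday; 2001-09-09 is a Sunday, so it moves forward to 2001-09-10.
3 days remain in November 1998 after the 27th (30 − 27).
Full months from December 1998 through August 2001 contribute their day counts.
Then 10 days into September 2001.
Total: 3 + 31 + 31 + 28 + 31 + 30 + 31 + 30 + 31 + 31 + 30 + 31 + 30 + 31 + 31 + 29 + 31 + 30 + 31 + 30 + 31 + 31 + 30 + 31 + 30 + 31 + 31 + 28 + 31 + 30 + 31 + 30 + 31 + 31 + 10 = 1018.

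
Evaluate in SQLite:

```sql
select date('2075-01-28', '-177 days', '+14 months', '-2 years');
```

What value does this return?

Applying '-177 days' to 2075-01-28: counting 177 days back gives 2074-08-04.
Adding +14 months to 2074-08-04 gives 2075-10-04.
Adding -2 years to 2075-10-04 gives 2073-10-04.

2073-10-04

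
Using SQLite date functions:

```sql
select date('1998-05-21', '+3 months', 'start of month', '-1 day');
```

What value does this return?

1998-07-31

Adding +3 months to 1998-05-21 gives 1998-08-21.
`start of month` rewinds 1998-08-21 to 1998-08-01.
Going back 1 day from 1998-08-01 reaches 1998-07-31 (last day of July, 31 days).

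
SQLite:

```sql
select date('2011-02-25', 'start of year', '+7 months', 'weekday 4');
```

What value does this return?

`start of year` rewinds 2011-02-25 to 2011-01-01.
Adding +7 months to 2011-01-01 gives 2011-08-01.
`weekday 4` advances to the next Thursday; 2011-08-01 is a Monday, so it moves forward to 2011-08-04.

2011-08-04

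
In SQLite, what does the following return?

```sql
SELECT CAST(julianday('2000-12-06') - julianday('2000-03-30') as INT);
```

251

1 day remains in March 2000 after the 30th (31 − 30).
Full months from April 2000 through November 2000 contribute their day counts.
Then 6 days into December 2000.
Total: 1 + 30 + 31 + 30 + 31 + 31 + 30 + 31 + 30 + 6 = 251.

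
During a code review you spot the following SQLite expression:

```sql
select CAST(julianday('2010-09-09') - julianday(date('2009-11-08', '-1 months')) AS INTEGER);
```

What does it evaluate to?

336

Adding -1 month to 2009-11-08 gives 2009-10-08.
23 days remain in October 2009 after the 8th (31 − 8).
Full months from November 2009 through August 2010 contribute their day counts.
Then 9 days into September 2010.
Total: 23 + 30 + 31 + 31 + 28 + 31 + 30 + 31 + 30 + 31 + 31 + 9 = 336.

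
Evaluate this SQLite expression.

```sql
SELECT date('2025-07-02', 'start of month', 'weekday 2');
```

2025-07-01

`start of month` rewinds 2025-07-02 to 2025-07-01.
`weekday 2` advances to the next Tuesday; 2025-07-01 is already a Tuesday, so it stays at 2025-07-01.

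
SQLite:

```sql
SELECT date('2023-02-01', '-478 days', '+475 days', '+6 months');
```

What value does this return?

Applying '-478 days' to 2023-02-01: counting 478 days back gives 2021-10-11.
Applying '+475 days' to 2021-10-11: counting 475 days forward gives 2023-01-29.
Adding +6 months to 2023-01-29 gives 2023-07-29.

2023-07-29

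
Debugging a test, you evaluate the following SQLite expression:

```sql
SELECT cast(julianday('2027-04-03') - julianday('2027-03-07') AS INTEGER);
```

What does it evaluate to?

24 days remain in March 2027 after the 7th (31 − 7).
Then 3 days into April 2027.
Total: 24 + 3 = 27.

27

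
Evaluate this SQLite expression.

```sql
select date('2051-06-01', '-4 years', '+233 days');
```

2048-01-20

Adding -4 years to 2051-06-01 gives 2047-06-01.
Applying '+233 days' to 2047-06-01: counting 233 days forward gives 2048-01-20.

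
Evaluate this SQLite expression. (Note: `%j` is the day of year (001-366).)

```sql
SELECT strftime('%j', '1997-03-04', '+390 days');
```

First apply '+390 days': 1997-03-04 → 1998-03-29.
Day-of-year for 1998-03-29: days since 1998-01-01 inclusive = 88, zero-padded to 088.

088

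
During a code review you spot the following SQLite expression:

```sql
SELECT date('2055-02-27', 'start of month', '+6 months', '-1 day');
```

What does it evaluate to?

2055-07-31

`start of month` rewinds 2055-02-27 to 2055-02-01.
Adding +6 months to 2055-02-01 gives 2055-08-01.
Going back 1 day from 2055-08-01 reaches 2055-07-31 (last day of July, 31 days).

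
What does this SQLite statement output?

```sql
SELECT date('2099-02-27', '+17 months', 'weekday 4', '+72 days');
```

Adding +17 months to 2099-02-27 gives 2100-07-27.
`weekday 4` advances to the next Thursday; 2100-07-27 is a Tuesday, so it moves forward to 2100-07-29.
Applying '+72 days' to 2100-07-29: counting 72 days forward gives 2100-10-09.

2100-10-09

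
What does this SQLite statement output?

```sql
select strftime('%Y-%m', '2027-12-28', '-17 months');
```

2026-07

First apply '-17 months': 2027-12-28 → 2026-07-28.
`%Y-%m` extracts the year-month: 2026-07.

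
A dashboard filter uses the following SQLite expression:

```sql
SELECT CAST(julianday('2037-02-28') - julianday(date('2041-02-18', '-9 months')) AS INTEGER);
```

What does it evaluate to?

-1175

Adding -9 months to 2041-02-18 gives 2040-05-18.
0 days remain in February 2037 after the 28th (28 − 28).
Full months from March 2037 through April 2040 contribute their day counts.
Then 18 days into May 2040.
Total: 0 + 31 + 30 + 31 + 30 + 31 + 31 + 30 + 31 + 30 + 31 + 31 + 28 + 31 + 30 + 31 + 30 + 31 + 31 + 30 + 31 + 30 + 31 + 31 + 28 + 31 + 30 + 31 + 30 + 31 + 31 + 30 + 31 + 30 + 31 + 31 + 29 + 31 + 30 + 18 = 1175.
The subtraction is earlier − later, so the result is −1175 → -1175.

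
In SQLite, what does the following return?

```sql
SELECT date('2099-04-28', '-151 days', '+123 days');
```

Applying '-151 days' to 2099-04-28: counting 151 days back gives 2098-11-28.
Applying '+123 days' to 2098-11-28: counting 123 days forward gives 2099-03-31.

2099-03-31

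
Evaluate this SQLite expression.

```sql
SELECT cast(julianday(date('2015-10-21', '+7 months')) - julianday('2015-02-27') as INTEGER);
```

449

Adding +7 months to 2015-10-21 gives 2016-05-21.
1 day remains in February 2015 after the 27th (28 − 27).
Full months from March 2015 through April 2016 contribute their day counts.
Then 21 days into May 2016.
Total: 1 + 31 + 30 + 31 + 30 + 31 + 31 + 30 + 31 + 30 + 31 + 31 + 29 + 31 + 30 + 21 = 449.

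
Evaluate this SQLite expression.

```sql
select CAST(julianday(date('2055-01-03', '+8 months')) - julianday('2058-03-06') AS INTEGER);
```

Adding +8 months to 2055-01-03 gives 2055-09-03.
27 days remain in September 2055 after the 3rd (30 − 3).
Full months from October 2055 through February 2058 contribute their day counts.
Then 6 days into March 2058.
Total: 27 + 31 + 30 + 31 + 31 + 29 + 31 + 30 + 31 + 30 + 31 + 31 + 30 + 31 + 30 + 31 + 31 + 28 + 31 + 30 + 31 + 30 + 31 + 31 + 30 + 31 + 30 + 31 + 31 + 28 + 6 = 915.
The subtraction is earlier − later, so the result is −915 → -915.

-915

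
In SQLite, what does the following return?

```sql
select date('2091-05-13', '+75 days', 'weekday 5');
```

2091-07-27

Applying '+75 days' to 2091-05-13: counting 75 days forward gives 2091-07-27.
`weekday 5` advances to the next Friday; 2091-07-27 is already a Friday, so it stays at 2091-07-27.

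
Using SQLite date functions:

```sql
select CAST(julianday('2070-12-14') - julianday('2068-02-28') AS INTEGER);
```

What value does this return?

1020

1 day remains in February 2068 after the 28th (29 − 28).
Full months from March 2068 through November 2070 contribute their day counts.
Then 14 days into December 2070.
Total: 1 + 31 + 30 + 31 + 30 + 31 + 31 + 30 + 31 + 30 + 31 + 31 + 28 + 31 + 30 + 31 + 30 + 31 + 31 + 30 + 31 + 30 + 31 + 31 + 28 + 31 + 30 + 31 + 30 + 31 + 31 + 30 + 31 + 30 + 14 = 1020.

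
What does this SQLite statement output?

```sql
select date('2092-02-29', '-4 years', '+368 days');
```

2089-03-03

Adding -4 years to 2092-02-29 gives 2088-02-29.
Applying '+368 days' to 2088-02-29: counting 368 days forward gives 2089-03-03.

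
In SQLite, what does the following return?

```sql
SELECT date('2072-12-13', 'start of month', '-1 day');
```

2072-11-30

`start of month` rewinds 2072-12-13 to 2072-12-01.
Going back 1 day from 2072-12-01 reaches 2072-11-30 (last day of November, 30 days).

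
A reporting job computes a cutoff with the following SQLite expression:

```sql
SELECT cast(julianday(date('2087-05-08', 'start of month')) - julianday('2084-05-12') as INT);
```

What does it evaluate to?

`start of month` rewinds 2087-05-08 to 2087-05-01.
19 days remain in May 2084 after the 12th (31 − 12).
Full months from June 2084 through April 2087 contribute their day counts.
Then 1 day into May 2087.
Total: 19 + 30 + 31 + 31 + 30 + 31 + 30 + 31 + 31 + 28 + 31 + 30 + 31 + 30 + 31 + 31 + 30 + 31 + 30 + 31 + 31 + 28 + 31 + 30 + 31 + 30 + 31 + 31 + 30 + 31 + 30 + 31 + 31 + 28 + 31 + 30 + 1 = 1084.

1084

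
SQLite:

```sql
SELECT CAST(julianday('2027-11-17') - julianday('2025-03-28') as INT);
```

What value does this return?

3 days remain in March 2025 after the 28th (31 − 28).
Full months from April 2025 through October 2027 contribute their day counts.
Then 17 days into November 2027.
Total: 3 + 30 + 31 + 30 + 31 + 31 + 30 + 31 + 30 + 31 + 31 + 28 + 31 + 30 + 31 + 30 + 31 + 31 + 30 + 31 + 30 + 31 + 31 + 28 + 31 + 30 + 31 + 30 + 31 + 31 + 30 + 31 + 17 = 964.

964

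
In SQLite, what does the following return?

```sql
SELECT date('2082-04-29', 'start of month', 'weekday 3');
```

2082-04-01

`start of month` rewinds 2082-04-29 to 2082-04-01.
`weekday 3` advances to the next Wednesday; 2082-04-01 is already a Wednesday, so it stays at 2082-04-01.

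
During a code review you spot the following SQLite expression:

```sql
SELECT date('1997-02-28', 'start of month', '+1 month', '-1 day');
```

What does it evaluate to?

1997-02-28

`start of month` rewinds 1997-02-28 to 1997-02-01.
Adding +1 month to 1997-02-01 gives 1997-03-01.
Going back 1 day from 1997-03-01 reaches 1997-02-28 (last day of February, 28 days).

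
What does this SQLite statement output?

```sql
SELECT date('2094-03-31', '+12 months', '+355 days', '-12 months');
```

Adding +12 months to 2094-03-31 gives 2095-03-31.
Applying '+355 days' to 2095-03-31: counting 355 days forward gives 2096-03-20.
Adding -12 months to 2096-03-20 gives 2095-03-20.

2095-03-20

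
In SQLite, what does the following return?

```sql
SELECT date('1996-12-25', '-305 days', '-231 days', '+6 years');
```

2001-07-08

Applying '-305 days' to 1996-12-25: counting 305 days back gives 1996-02-24.
Applying '-231 days' to 1996-02-24: counting 231 days back gives 1995-07-08.
Adding +6 years to 1995-07-08 gives 2001-07-08.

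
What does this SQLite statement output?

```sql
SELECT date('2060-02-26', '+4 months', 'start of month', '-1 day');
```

Adding +4 months to 2060-02-26 gives 2060-06-26.
`start of month` rewinds 2060-06-26 to 2060-06-01.
Going back 1 day from 2060-06-01 reaches 2060-05-31 (last day of May, 31 days).

2060-05-31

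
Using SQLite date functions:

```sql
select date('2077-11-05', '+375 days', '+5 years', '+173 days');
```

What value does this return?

2084-05-06

Applying '+375 days' to 2077-11-05: counting 375 days forward gives 2078-11-15.
Adding +5 years to 2078-11-15 gives 2083-11-15.
Applying '+173 days' to 2083-11-15: counting 173 days forward gives 2084-05-06.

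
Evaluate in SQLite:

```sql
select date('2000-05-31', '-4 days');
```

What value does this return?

2000-05-27

Going back 4 days within May lands on 2000-05-27.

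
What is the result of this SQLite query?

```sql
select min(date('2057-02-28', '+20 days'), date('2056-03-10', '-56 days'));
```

2056-01-14

date('2057-02-28', '+20 days') → 2057-03-20.
date('2056-03-10', '-56 days') → 2056-01-14.
Earlier of the two is 2056-01-14.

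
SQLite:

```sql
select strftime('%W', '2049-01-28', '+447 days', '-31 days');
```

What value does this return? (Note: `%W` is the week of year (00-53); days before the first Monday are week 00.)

First apply '+447 days', '-31 days': 2049-01-28 → 2050-03-20.
2050-03-20 is a Sunday. SQLite's %W counts Mondays since the year started; the result is 11.

11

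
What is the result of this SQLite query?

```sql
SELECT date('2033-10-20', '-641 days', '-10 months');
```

2031-03-18

Applying '-641 days' to 2033-10-20: counting 641 days back gives 2032-01-18.
Adding -10 months to 2032-01-18 gives 2031-03-18.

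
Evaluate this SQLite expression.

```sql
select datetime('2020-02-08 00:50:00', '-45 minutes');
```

-45 minutes from 2020-02-08 00:50:00 is 2020-02-08 00:05:00.

2020-02-08 00:05:00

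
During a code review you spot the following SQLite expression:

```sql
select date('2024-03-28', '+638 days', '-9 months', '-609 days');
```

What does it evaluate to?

Applying '+638 days' to 2024-03-28: counting 638 days forward gives 2025-12-26.
Adding -9 months to 2025-12-26 gives 2025-03-26.
Applying '-609 days' to 2025-03-26: counting 609 days back gives 2023-07-26.

2023-07-26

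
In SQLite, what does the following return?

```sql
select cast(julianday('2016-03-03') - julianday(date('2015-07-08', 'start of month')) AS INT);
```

`start of month` rewinds 2015-07-08 to 2015-07-01.
30 days remain in July 2015 after the 1st (31 − 1).
Full months from August 2015 through February 2016 contribute their day counts.
Then 3 days into March 2016.
Total: 30 + 31 + 30 + 31 + 30 + 31 + 31 + 29 + 3 = 246.

246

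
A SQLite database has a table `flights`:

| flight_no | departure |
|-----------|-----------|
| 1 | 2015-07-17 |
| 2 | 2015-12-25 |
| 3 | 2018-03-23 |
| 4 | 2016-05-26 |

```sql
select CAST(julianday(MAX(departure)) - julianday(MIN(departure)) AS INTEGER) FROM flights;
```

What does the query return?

980

MIN = 2015-07-17, MAX = 2018-03-23.
14 days remain in July 2015 after the 17th (31 − 17).
Full months from August 2015 through February 2018 contribute their day counts.
Then 23 days into March 2018.
Total: 14 + 31 + 30 + 31 + 30 + 31 + 31 + 29 + 31 + 30 + 31 + 30 + 31 + 31 + 30 + 31 + 30 + 31 + 31 + 28 + 31 + 30 + 31 + 30 + 31 + 31 + 30 + 31 + 30 + 31 + 31 + 28 + 23 = 980.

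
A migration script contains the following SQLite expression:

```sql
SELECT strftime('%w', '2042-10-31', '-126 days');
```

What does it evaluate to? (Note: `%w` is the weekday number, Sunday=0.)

5

First apply '-126 days': 2042-10-31 → 2042-06-27.
2042-06-27 is a Friday; with Sunday=0 that is 5.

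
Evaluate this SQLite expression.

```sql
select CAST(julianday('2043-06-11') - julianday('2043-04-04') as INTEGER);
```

68

26 days remain in April 2043 after the 4th (30 − 4).
May 2043: 31 days.
Then 11 days into June 2043.
Total: 26 + 31 + 11 = 68.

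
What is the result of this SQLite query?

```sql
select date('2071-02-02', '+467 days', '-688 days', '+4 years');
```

Applying '+467 days' to 2071-02-02: counting 467 days forward gives 2072-05-14.
Applying '-688 days' to 2072-05-14: counting 688 days back gives 2070-06-26.
Adding +4 years to 2070-06-26 gives 2074-06-26.

2074-06-26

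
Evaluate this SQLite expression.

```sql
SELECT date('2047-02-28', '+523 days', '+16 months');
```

Applying '+523 days' to 2047-02-28: counting 523 days forward gives 2048-08-04.
Adding +16 months to 2048-08-04 gives 2049-12-04.

2049-12-04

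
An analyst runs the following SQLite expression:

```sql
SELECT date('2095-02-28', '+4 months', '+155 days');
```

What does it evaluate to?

2095-11-30

Adding +4 months to 2095-02-28 gives 2095-06-28.
Applying '+155 days' to 2095-06-28: counting 155 days forward gives 2095-11-30.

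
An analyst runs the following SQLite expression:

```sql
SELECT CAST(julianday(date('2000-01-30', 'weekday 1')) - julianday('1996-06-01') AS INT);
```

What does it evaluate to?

`weekday 1` advances to the next Monday; 2000-01-30 is a Sunday, so it moves forward to 2000-01-31.
29 days remain in June 1996 after the 1st (30 − 1).
Full months from July 1996 through December 1999 contribute their day counts.
Then 31 days into January 2000.
Total: 29 + 31 + 31 + 30 + 31 + 30 + 31 + 31 + 28 + 31 + 30 + 31 + 30 + 31 + 31 + 30 + 31 + 30 + 31 + 31 + 28 + 31 + 30 + 31 + 30 + 31 + 31 + 30 + 31 + 30 + 31 + 31 + 28 + 31 + 30 + 31 + 30 + 31 + 31 + 30 + 31 + 30 + 31 + 31 = 1339.

1339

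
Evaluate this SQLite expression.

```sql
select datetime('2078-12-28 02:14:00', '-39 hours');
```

-39 hours from 2078-12-28 02:14:00 is 2078-12-26 11:14:00 (crosses midnight).

2078-12-26 11:14:00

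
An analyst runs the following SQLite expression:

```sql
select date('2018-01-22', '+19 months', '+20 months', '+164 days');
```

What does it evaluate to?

Adding +19 months to 2018-01-22 gives 2019-08-22.
Adding +20 months to 2019-08-22 gives 2021-04-22.
Applying '+164 days' to 2021-04-22: counting 164 days forward gives 2021-10-03.

2021-10-03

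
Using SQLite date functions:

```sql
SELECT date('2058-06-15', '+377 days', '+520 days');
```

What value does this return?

Applying '+377 days' to 2058-06-15: counting 377 days forward gives 2059-06-27.
Applying '+520 days' to 2059-06-27: counting 520 days forward gives 2060-11-28.

2060-11-28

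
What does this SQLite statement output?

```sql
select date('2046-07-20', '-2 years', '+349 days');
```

Adding -2 years to 2046-07-20 gives 2044-07-20.
Applying '+349 days' to 2044-07-20: counting 349 days forward gives 2045-07-04.

2045-07-04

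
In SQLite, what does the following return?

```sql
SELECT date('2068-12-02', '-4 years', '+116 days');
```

Adding -4 years to 2068-12-02 gives 2064-12-02.
Applying '+116 days' to 2064-12-02: counting 116 days forward gives 2065-03-28.

2065-03-28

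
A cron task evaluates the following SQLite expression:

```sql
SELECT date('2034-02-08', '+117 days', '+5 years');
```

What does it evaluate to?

Applying '+117 days' to 2034-02-08: counting 117 days forward gives 2034-06-05.
Adding +5 years to 2034-06-05 gives 2039-06-05.

2039-06-05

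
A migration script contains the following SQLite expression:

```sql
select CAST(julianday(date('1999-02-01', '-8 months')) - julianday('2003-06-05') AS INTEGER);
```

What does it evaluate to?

-1830

Adding -8 months to 1999-02-01 gives 1998-06-01.
29 days remain in June 1998 after the 1st (30 − 1).
Full months from July 1998 through May 2003 contribute their day counts.
Then 5 days into June 2003.
Total: 29 + 31 + 31 + 30 + 31 + 30 + 31 + 31 + 28 + 31 + 30 + 31 + 30 + 31 + 31 + 30 + 31 + 30 + 31 + 31 + 29 + 31 + 30 + 31 + 30 + 31 + 31 + 30 + 31 + 30 + 31 + 31 + 28 + 31 + 30 + 31 + 30 + 31 + 31 + 30 + 31 + 30 + 31 + 31 + 28 + 31 + 30 + 31 + 30 + 31 + 31 + 30 + 31 + 30 + 31 + 31 + 28 + 31 + 30 + 31 + 5 = 1830.
The subtraction is earlier − later, so the result is −1830 → -1830.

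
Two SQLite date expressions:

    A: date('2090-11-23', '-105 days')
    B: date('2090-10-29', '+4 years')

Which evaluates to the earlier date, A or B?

A

A = 2090-08-10.
B = 2094-10-29.
A is earlier.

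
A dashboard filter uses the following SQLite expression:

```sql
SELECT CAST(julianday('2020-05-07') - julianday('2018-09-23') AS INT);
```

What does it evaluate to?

7 days remain in September 2018 after the 23rd (30 − 23).
Full months from October 2018 through April 2020 contribute their day counts.
Then 7 days into May 2020.
Total: 7 + 31 + 30 + 31 + 31 + 28 + 31 + 30 + 31 + 30 + 31 + 31 + 30 + 31 + 30 + 31 + 31 + 29 + 31 + 30 + 7 = 592.

592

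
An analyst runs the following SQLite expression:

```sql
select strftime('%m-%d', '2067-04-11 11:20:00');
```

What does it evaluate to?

`%m-%d` extracts the month-day: 04-11.

04-11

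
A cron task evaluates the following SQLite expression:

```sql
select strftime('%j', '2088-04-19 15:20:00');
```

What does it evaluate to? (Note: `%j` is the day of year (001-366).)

110

Day-of-year for 2088-04-19: days since 2088-01-01 inclusive = 110, zero-padded to 110.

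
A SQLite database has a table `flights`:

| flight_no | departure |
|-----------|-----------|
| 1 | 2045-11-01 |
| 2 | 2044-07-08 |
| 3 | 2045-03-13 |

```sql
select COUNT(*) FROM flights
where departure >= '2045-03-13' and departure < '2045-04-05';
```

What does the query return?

1

Rows in [2045-03-13, 2045-04-05): 2045-03-13 → 1 row.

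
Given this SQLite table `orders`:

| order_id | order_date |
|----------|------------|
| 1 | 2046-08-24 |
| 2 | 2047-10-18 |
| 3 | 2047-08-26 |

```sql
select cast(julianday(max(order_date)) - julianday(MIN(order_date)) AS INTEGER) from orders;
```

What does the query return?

MIN = 2046-08-24, MAX = 2047-10-18.
7 days remain in August 2046 after the 24th (31 − 24).
Full months from September 2046 through September 2047 contribute their day counts.
Then 18 days into October 2047.
Total: 7 + 30 + 31 + 30 + 31 + 31 + 28 + 31 + 30 + 31 + 30 + 31 + 31 + 30 + 18 = 420.

420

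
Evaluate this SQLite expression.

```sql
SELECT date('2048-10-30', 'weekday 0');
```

`weekday 0` advances to the next Sunday; 2048-10-30 is a Friday, so it moves forward to 2048-11-01.

2048-11-01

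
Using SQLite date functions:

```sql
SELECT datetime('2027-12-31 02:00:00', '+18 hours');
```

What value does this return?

2027-12-31 20:00:00

+18 hours from 2027-12-31 02:00:00 is 2027-12-31 20:00:00.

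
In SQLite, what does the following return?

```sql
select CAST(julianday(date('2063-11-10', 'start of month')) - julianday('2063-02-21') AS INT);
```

`start of month` rewinds 2063-11-10 to 2063-11-01.
7 days remain in February 2063 after the 21st (28 − 21).
Full months from March 2063 through October 2063 contribute their day counts.
Then 1 day into November 2063.
Total: 7 + 31 + 30 + 31 + 30 + 31 + 31 + 30 + 31 + 1 = 253.

253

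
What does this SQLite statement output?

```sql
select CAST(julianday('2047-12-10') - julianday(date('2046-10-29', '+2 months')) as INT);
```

346

Adding +2 months to 2046-10-29 gives 2046-12-29.
2 days remain in December 2046 after the 29th (31 − 29).
Full months from January 2047 through November 2047 contribute their day counts.
Then 10 days into December 2047.
Total: 2 + 31 + 28 + 31 + 30 + 31 + 30 + 31 + 31 + 30 + 31 + 30 + 10 = 346.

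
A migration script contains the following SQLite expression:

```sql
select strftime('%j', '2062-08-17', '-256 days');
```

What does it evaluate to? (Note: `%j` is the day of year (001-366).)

338

First apply '-256 days': 2062-08-17 → 2061-12-04.
Day-of-year for 2061-12-04: days since 2061-01-01 inclusive = 338, zero-padded to 338.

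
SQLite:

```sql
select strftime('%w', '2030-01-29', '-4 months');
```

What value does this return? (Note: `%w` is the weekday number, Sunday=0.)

First apply '-4 months': 2030-01-29 → 2029-09-29.
2029-09-29 is a Saturday; with Sunday=0 that is 6.

6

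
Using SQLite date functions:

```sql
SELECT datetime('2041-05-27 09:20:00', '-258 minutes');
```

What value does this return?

2041-05-27 05:02:00

258 minutes = 4h 18m; -258 minutes from 2041-05-27 09:20:00 is 2041-05-27 05:02:00.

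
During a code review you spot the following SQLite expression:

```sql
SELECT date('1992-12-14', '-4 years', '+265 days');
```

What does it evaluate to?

Adding -4 years to 1992-12-14 gives 1988-12-14.
Applying '+265 days' to 1988-12-14: counting 265 days forward gives 1989-09-05.

1989-09-05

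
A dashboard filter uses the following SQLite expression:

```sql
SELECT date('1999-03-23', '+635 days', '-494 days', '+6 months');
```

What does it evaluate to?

2000-02-11

Applying '+635 days' to 1999-03-23: counting 635 days forward gives 2000-12-17.
Applying '-494 days' to 2000-12-17: counting 494 days back gives 1999-08-11.
Adding +6 months to 1999-08-11 gives 2000-02-11.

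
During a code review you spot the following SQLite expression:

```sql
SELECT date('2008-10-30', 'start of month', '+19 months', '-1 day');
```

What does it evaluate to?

2010-04-30

`start of month` rewinds 2008-10-30 to 2008-10-01.
Adding +19 months to 2008-10-01 gives 2010-05-01.
Going back 1 day from 2010-05-01 reaches 2010-04-30 (last day of April, 30 days).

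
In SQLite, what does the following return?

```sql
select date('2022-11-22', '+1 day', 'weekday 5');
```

2022-11-25

Advancing 1 more day within November lands on 2022-11-23.
`weekday 5` advances to the next Friday; 2022-11-23 is a Wednesday, so it moves forward to 2022-11-25.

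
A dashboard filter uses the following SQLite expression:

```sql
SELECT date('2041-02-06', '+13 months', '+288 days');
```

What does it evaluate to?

Adding +13 months to 2041-02-06 gives 2042-03-06.
Applying '+288 days' to 2042-03-06: counting 288 days forward gives 2042-12-19.

2042-12-19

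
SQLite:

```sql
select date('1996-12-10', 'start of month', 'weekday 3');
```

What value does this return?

1996-12-04

`start of month` rewinds 1996-12-10 to 1996-12-01.
`weekday 3` advances to the next Wednesday; 1996-12-01 is a Sunday, so it moves forward to 1996-12-04.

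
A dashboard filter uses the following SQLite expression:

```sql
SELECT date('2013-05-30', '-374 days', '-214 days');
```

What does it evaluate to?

Applying '-374 days' to 2013-05-30: counting 374 days back gives 2012-05-21.
Applying '-214 days' to 2012-05-21: counting 214 days back gives 2011-10-20.

2011-10-20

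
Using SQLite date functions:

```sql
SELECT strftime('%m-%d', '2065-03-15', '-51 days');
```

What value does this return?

First apply '-51 days': 2065-03-15 → 2065-01-23.
`%m-%d` extracts the month-day: 01-23.

01-23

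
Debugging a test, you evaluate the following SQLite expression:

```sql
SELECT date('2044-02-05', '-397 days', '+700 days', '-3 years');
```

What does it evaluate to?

2041-12-04

Applying '-397 days' to 2044-02-05: counting 397 days back gives 2043-01-04.
Applying '+700 days' to 2043-01-04: counting 700 days forward gives 2044-12-04.
Adding -3 years to 2044-12-04 gives 2041-12-04.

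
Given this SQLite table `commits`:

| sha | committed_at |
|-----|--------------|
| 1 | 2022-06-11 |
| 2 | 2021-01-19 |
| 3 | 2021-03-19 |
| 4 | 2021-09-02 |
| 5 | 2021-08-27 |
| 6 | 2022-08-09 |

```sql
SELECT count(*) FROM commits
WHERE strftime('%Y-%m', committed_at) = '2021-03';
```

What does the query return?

Rows with year-month 2021-03: 2021-03-19 → 1.

1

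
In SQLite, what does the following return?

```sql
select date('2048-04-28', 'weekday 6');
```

2048-05-02

`weekday 6` advances to the next Saturday; 2048-04-28 is a Tuesday, so it moves forward to 2048-05-02.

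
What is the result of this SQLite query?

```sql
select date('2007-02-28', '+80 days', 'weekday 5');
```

Applying '+80 days' to 2007-02-28: counting 80 days forward gives 2007-05-19.
`weekday 5` advances to the next Friday; 2007-05-19 is a Saturday, so it moves forward to 2007-05-25.

2007-05-25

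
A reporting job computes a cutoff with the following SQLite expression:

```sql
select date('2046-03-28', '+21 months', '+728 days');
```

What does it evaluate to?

2049-12-25

Adding +21 months to 2046-03-28 gives 2047-12-28.
Applying '+728 days' to 2047-12-28: counting 728 days forward gives 2049-12-25.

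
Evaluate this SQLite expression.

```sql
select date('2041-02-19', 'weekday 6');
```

`weekday 6` advances to the next Saturday; 2041-02-19 is a Tuesday, so it moves forward to 2041-02-23.

2041-02-23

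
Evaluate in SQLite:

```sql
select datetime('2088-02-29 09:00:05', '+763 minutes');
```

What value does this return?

763 minutes = 12h 43m; +763 minutes from 2088-02-29 09:00:05 is 2088-02-29 21:43:05.

2088-02-29 21:43:05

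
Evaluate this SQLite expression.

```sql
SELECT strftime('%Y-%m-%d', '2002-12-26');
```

2002-12-26

`%Y-%m-%d` extracts the ISO date: 2002-12-26.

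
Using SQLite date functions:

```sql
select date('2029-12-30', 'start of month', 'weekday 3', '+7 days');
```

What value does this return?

`start of month` rewinds 2029-12-30 to 2029-12-01.
`weekday 3` advances to the next Wednesday; 2029-12-01 is a Saturday, so it moves forward to 2029-12-05.
Advancing 7 more days within December lands on 2029-12-12.

2029-12-12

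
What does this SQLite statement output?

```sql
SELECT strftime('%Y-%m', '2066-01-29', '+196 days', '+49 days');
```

2066-10

First apply '+196 days', '+49 days': 2066-01-29 → 2066-10-01.
`%Y-%m` extracts the year-month: 2066-10.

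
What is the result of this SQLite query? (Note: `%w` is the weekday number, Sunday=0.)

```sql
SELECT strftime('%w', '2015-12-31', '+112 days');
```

First apply '+112 days': 2015-12-31 → 2016-04-21.
2016-04-21 is a Thursday; with Sunday=0 that is 4.

4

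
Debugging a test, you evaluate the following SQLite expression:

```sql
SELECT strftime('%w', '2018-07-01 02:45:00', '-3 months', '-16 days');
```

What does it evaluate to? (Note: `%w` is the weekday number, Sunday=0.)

5

First apply '-3 months', '-16 days': 2018-07-01 02:45:00 → 2018-03-16 02:45:00.
2018-03-16 is a Friday; with Sunday=0 that is 5.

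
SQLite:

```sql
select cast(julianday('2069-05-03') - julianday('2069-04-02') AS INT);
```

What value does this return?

28 days remain in April 2069 after the 2nd (30 − 2).
Then 3 days into May 2069.
Total: 28 + 3 = 31.

31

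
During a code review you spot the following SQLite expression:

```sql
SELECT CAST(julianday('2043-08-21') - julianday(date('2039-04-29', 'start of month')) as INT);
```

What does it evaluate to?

1603

`start of month` rewinds 2039-04-29 to 2039-04-01.
29 days remain in April 2039 after the 1st (30 − 1).
Full months from May 2039 through July 2043 contribute their day counts.
Then 21 days into August 2043.
Total: 29 + 31 + 30 + 31 + 31 + 30 + 31 + 30 + 31 + 31 + 29 + 31 + 30 + 31 + 30 + 31 + 31 + 30 + 31 + 30 + 31 + 31 + 28 + 31 + 30 + 31 + 30 + 31 + 31 + 30 + 31 + 30 + 31 + 31 + 28 + 31 + 30 + 31 + 30 + 31 + 31 + 30 + 31 + 30 + 31 + 31 + 28 + 31 + 30 + 31 + 30 + 31 + 21 = 1603.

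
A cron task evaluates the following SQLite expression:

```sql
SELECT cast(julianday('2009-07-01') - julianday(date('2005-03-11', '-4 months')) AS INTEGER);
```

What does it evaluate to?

1693

Adding -4 months to 2005-03-11 gives 2004-11-11.
19 days remain in November 2004 after the 11th (30 − 11).
Full months from December 2004 through June 2009 contribute their day counts.
Then 1 day into July 2009.
Total: 19 + 31 + 31 + 28 + 31 + 30 + 31 + 30 + 31 + 31 + 30 + 31 + 30 + 31 + 31 + 28 + 31 + 30 + 31 + 30 + 31 + 31 + 30 + 31 + 30 + 31 + 31 + 28 + 31 + 30 + 31 + 30 + 31 + 31 + 30 + 31 + 30 + 31 + 31 + 29 + 31 + 30 + 31 + 30 + 31 + 31 + 30 + 31 + 30 + 31 + 31 + 28 + 31 + 30 + 31 + 30 + 1 = 1693.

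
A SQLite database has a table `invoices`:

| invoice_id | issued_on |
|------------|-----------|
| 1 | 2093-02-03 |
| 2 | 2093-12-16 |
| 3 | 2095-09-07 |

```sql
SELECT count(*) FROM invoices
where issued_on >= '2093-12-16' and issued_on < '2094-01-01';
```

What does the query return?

Rows in [2093-12-16, 2094-01-01): 2093-12-16 → 1 row.

1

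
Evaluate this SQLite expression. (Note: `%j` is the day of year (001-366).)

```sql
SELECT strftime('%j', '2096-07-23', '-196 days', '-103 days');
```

271

First apply '-196 days', '-103 days': 2096-07-23 → 2095-09-28.
Day-of-year for 2095-09-28: days since 2095-01-01 inclusive = 271, zero-padded to 271.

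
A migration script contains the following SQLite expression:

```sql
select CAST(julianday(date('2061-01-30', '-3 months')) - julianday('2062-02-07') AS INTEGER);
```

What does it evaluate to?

Adding -3 months to 2061-01-30 gives 2060-10-30.
1 day remains in October 2060 after the 30th (31 − 30).
Full months from November 2060 through January 2062 contribute their day counts.
Then 7 days into February 2062.
Total: 1 + 30 + 31 + 31 + 28 + 31 + 30 + 31 + 30 + 31 + 31 + 30 + 31 + 30 + 31 + 31 + 7 = 465.
The subtraction is earlier − later, so the result is −465 → -465.

-465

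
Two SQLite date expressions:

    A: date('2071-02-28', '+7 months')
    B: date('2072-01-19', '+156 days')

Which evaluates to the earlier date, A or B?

A = 2071-09-28.
B = 2072-06-23.
A is earlier.

A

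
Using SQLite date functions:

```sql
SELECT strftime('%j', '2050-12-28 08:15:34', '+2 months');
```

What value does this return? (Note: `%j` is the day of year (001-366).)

059

First apply '+2 months': 2050-12-28 08:15:34 → 2051-02-28 08:15:34.
Day-of-year for 2051-02-28: days since 2051-01-01 inclusive = 59, zero-padded to 059.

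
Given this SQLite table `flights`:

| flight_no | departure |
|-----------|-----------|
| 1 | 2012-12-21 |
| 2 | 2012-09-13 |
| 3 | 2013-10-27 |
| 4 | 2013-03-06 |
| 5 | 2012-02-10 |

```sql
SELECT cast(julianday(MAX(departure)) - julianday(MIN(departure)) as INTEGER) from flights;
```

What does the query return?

625

MIN = 2012-02-10, MAX = 2013-10-27.
19 days remain in February 2012 after the 10th (29 − 10).
Full months from March 2012 through September 2013 contribute their day counts.
Then 27 days into October 2013.
Total: 19 + 31 + 30 + 31 + 30 + 31 + 31 + 30 + 31 + 30 + 31 + 31 + 28 + 31 + 30 + 31 + 30 + 31 + 31 + 30 + 27 = 625.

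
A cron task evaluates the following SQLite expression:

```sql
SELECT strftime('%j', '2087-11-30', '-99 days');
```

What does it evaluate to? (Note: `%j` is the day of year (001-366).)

First apply '-99 days': 2087-11-30 → 2087-08-23.
Day-of-year for 2087-08-23: days since 2087-01-01 inclusive = 235, zero-padded to 235.

235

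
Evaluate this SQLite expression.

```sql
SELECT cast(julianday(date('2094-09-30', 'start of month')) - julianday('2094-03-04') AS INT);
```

181

`start of month` rewinds 2094-09-30 to 2094-09-01.
27 days remain in March 2094 after the 4th (31 − 4).
April 2094: 30 days.
May 2094: 31 days.
June 2094: 30 days.
July 2094: 31 days.
August 2094: 31 days.
Then 1 day into September 2094.
Total: 27 + 30 + 31 + 30 + 31 + 31 + 1 = 181.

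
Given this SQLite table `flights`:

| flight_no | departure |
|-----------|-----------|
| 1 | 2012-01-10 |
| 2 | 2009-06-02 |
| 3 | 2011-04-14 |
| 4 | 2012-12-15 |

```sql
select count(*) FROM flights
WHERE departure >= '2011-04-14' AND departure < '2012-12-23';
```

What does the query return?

3

Rows in [2011-04-14, 2012-12-23): 2012-01-10, 2011-04-14, 2012-12-15 → 3 rows.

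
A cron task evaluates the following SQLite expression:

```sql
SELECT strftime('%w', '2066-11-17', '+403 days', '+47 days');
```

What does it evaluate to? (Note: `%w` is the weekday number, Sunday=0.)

First apply '+403 days', '+47 days': 2066-11-17 → 2068-02-10.
2068-02-10 is a Friday; with Sunday=0 that is 5.

5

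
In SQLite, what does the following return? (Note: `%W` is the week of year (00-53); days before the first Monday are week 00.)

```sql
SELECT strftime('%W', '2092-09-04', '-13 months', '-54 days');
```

First apply '-13 months', '-54 days': 2092-09-04 → 2091-06-11.
2091-06-11 is a Monday. SQLite's %W counts Mondays since the year started; the result is 24.

24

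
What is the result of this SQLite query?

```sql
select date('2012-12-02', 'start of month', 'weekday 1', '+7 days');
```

2012-12-10

`start of month` rewinds 2012-12-02 to 2012-12-01.
`weekday 1` advances to the next Monday; 2012-12-01 is a Saturday, so it moves forward to 2012-12-03.
Advancing 7 more days within December lands on 2012-12-10.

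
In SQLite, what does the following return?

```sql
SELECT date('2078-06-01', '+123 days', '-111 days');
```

Applying '+123 days' to 2078-06-01: counting 123 days forward gives 2078-10-02.
Applying '-111 days' to 2078-10-02: counting 111 days back gives 2078-06-13.

2078-06-13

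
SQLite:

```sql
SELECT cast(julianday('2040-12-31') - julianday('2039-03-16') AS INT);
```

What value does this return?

656

15 days remain in March 2039 after the 16th (31 − 16).
Full months from April 2039 through November 2040 contribute their day counts.
Then 31 days into December 2040.
Total: 15 + 30 + 31 + 30 + 31 + 31 + 30 + 31 + 30 + 31 + 31 + 29 + 31 + 30 + 31 + 30 + 31 + 31 + 30 + 31 + 30 + 31 = 656.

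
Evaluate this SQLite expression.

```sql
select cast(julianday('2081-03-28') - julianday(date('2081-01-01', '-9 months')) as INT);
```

361

Adding -9 months to 2081-01-01 gives 2080-04-01.
29 days remain in April 2080 after the 1st (30 − 1).
Full months from May 2080 through February 2081 contribute their day counts.
Then 28 days into March 2081.
Total: 29 + 31 + 30 + 31 + 31 + 30 + 31 + 30 + 31 + 31 + 28 + 28 = 361.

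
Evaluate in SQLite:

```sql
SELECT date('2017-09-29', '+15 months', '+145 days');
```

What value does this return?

2019-05-23

Adding +15 months to 2017-09-29 gives 2018-12-29.
Applying '+145 days' to 2018-12-29: counting 145 days forward gives 2019-05-23.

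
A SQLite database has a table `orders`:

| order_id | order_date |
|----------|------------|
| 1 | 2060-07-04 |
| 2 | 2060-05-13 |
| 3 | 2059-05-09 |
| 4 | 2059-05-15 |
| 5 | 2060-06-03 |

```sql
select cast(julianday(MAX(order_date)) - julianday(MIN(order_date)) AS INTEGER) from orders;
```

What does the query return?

422

MIN = 2059-05-09, MAX = 2060-07-04.
22 days remain in May 2059 after the 9th (31 − 9).
Full months from June 2059 through June 2060 contribute their day counts.
Then 4 days into July 2060.
Total: 22 + 30 + 31 + 31 + 30 + 31 + 30 + 31 + 31 + 29 + 31 + 30 + 31 + 30 + 4 = 422.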